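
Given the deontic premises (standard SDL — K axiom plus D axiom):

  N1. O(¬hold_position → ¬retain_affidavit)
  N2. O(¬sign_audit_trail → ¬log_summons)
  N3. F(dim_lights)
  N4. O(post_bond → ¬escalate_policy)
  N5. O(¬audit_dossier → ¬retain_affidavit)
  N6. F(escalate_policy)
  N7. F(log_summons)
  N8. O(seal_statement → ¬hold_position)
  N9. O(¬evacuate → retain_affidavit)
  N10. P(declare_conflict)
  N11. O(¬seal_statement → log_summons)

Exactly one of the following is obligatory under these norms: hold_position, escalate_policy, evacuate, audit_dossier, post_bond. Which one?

F(log_summons) at premise 7 means O(¬log_summons).
The contrapositive of premise 11 (O(¬seal_statement → log_summons)) is O(¬log_summons → seal_statement), and O(¬log_summons) is already established, so O(seal_statement).
With premise 8, O(seal_statement → ¬hold_position), the K-axiom yields O(¬hold_position).
Applying K to premise 1 (O(¬hold_position → ¬retain_affidavit)) and O(¬hold_position) yields O(¬retain_affidavit).
Premise 9 is O(¬evacuate → retain_affidavit); contrapositively O(¬retain_affidavit → evacuate). Since O(¬retain_affidavit) holds, K gives O(evacuate).
So O(evacuate) holds — evacuate is obligatory. None of the other listed options is made obligatory by any chain of premises.

evacuate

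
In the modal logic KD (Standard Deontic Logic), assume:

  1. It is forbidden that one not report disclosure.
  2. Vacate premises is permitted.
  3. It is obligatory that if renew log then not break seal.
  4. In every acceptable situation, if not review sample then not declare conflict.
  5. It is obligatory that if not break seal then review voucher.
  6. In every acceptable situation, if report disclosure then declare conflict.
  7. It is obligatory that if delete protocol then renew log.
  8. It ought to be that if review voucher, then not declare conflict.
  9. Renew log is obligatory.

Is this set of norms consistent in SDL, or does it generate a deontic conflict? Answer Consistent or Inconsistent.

Inconsistent

From premise 9 we have O(renew_log).
Premise 3 is O(renew_log → ¬break_seal); since O(renew_log), deontic closure gives O(¬break_seal).
With premise 5, O(¬break_seal → review_voucher), the K-axiom yields O(review_voucher).
Premise 8 is O(review_voucher → ¬declare_conflict); since O(review_voucher), deontic closure gives O(¬declare_conflict).
Premise 6, O(report_disclosure → declare_conflict), contraposes to O(¬declare_conflict → ¬report_disclosure); with O(¬declare_conflict) we get O(¬report_disclosure).
Yet premise 1 is F(¬report_disclosure), i.e. O(report_disclosure).
We now have both O(¬report_disclosure) and O(report_disclosure) — report_disclosure is simultaneously obligatory and forbidden, violating the D-axiom.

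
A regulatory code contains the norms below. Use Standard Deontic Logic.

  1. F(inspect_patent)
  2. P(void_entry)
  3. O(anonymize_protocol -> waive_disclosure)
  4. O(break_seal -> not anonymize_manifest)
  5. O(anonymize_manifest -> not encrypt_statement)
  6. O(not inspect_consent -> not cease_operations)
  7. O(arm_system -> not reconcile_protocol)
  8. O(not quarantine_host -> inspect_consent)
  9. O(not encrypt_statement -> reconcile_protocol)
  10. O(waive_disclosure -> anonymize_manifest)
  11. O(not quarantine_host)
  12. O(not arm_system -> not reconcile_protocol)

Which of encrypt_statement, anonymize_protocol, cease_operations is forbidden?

anonymize_protocol

Premises 7 and 12 cover both cases: O(arm_system -> not reconcile_protocol) and O(not arm_system -> not reconcile_protocol). Since arm_system ∨ not arm_system is a tautology, O(not reconcile_protocol) follows.
The contrapositive of premise 9 (O(not encrypt_statement -> reconcile_protocol)) is O(not reconcile_protocol -> encrypt_statement), and O(not reconcile_protocol) is already established, so O(encrypt_statement).
Premise 5, O(anonymize_manifest -> not encrypt_statement), contraposes to O(encrypt_statement -> not anonymize_manifest); with O(encrypt_statement) we get O(not anonymize_manifest).
Premise 10, O(waive_disclosure -> anonymize_manifest), contraposes to O(not anonymize_manifest -> not waive_disclosure); with O(not anonymize_manifest) we get O(not waive_disclosure).
Premise 3 is O(anonymize_protocol -> waive_disclosure); contrapositively O(not waive_disclosure -> not anonymize_protocol). Since O(not waive_disclosure) holds, K gives O(not anonymize_protocol).
So O(not anonymize_protocol) holds, i.e. anonymize_protocol is forbidden. None of the other listed options is forbidden under the premises.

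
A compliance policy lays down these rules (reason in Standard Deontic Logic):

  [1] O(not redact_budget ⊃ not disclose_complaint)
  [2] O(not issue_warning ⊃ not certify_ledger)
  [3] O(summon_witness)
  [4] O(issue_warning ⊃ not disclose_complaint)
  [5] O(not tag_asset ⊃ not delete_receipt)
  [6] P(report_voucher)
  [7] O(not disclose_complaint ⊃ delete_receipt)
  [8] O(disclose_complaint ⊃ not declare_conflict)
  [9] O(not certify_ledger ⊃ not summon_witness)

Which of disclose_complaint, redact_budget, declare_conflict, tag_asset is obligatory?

tag_asset

Premise 3 gives O(summon_witness).
Premise 9, O(not certify_ledger ⊃ not summon_witness), contraposes to O(summon_witness ⊃ certify_ledger); with O(summon_witness) we get O(certify_ledger).
Premise 2 is O(not issue_warning ⊃ not certify_ledger); contrapositively O(certify_ledger ⊃ issue_warning). Since O(certify_ledger) holds, K gives O(issue_warning).
With premise 4, O(issue_warning ⊃ not disclose_complaint), the K-axiom yields O(not disclose_complaint).
From O(not disclose_complaint) and premise 7, O(not disclose_complaint ⊃ delete_receipt), we obtain O(delete_receipt).
Premise 5 is O(not tag_asset ⊃ not delete_receipt); contrapositively O(delete_receipt ⊃ tag_asset). Since O(delete_receipt) holds, K gives O(tag_asset).
So O(tag_asset) holds — tag_asset is obligatory. None of the other listed options is made obligatory by any chain of premises.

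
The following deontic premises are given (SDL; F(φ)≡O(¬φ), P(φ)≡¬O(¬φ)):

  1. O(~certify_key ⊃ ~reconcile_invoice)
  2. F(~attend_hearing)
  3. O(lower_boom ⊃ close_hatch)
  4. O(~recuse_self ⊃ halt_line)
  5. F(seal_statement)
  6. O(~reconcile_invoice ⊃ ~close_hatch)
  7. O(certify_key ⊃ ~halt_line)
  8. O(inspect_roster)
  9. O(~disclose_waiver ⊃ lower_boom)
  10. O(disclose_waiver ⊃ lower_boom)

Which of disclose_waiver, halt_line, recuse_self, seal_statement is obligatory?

recuse_self

Premises 10 and 9 cover both cases: O(disclose_waiver ⊃ lower_boom) and O(~disclose_waiver ⊃ lower_boom). Since disclose_waiver ∨ ~disclose_waiver is a tautology, O(lower_boom) follows.
With premise 3, O(lower_boom ⊃ close_hatch), the K-axiom yields O(close_hatch).
Premise 6, O(~reconcile_invoice ⊃ ~close_hatch), contraposes to O(close_hatch ⊃ reconcile_invoice); with O(close_hatch) we get O(reconcile_invoice).
Premise 1, O(~certify_key ⊃ ~reconcile_invoice), contraposes to O(reconcile_invoice ⊃ certify_key); with O(reconcile_invoice) we get O(certify_key).
From O(certify_key) and premise 7, O(certify_key ⊃ ~halt_line), we obtain O(~halt_line).
The contrapositive of premise 4 (O(~recuse_self ⊃ halt_line)) is O(~halt_line ⊃ recuse_self), and O(~halt_line) is already established, so O(recuse_self).
So O(recuse_self) holds — recuse_self is obligatory. None of the other listed options is made obligatory by any chain of premises.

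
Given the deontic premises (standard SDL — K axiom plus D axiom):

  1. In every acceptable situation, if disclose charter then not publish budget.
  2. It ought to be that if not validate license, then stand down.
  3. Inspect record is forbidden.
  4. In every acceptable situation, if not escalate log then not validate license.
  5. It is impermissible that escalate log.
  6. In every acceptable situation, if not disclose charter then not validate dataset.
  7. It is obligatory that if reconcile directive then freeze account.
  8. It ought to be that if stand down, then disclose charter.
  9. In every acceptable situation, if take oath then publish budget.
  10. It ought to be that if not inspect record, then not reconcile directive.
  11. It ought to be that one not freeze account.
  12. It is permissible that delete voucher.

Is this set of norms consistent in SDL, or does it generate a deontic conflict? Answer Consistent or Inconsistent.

Consistent

Premise 7 is O(reconcile_directive → freeze_account), but O(reconcile_directive) is not derivable from the premises, so it does not yield O(freeze_account).
So O(freeze_account) is not derivable, and the apparent clash with O(¬freeze_account) does not arise.
A world satisfying every obligation exists (e.g. delete_voucher=false, disclose_charter=true, escalate_log=false, freeze_account=false, inspect_record=false, publish_budget=false, reconcile_directive=false, stand_down=true, take_oath=false, validate_dataset=false, validate_license=false); no atom is both obligatory and forbidden, so the set is consistent.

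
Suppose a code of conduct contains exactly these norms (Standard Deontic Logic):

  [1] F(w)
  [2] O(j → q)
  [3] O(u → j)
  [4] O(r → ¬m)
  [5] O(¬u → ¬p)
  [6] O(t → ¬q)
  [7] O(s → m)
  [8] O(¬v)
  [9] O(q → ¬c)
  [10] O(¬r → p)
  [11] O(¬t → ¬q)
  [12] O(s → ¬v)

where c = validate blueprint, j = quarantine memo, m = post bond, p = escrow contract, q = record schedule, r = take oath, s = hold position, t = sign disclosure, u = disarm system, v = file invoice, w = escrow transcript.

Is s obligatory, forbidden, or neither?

Forbidden

Premises 11 and 6 are O(¬t → ¬q) and O(t → ¬q); every ideal world satisfies ¬t or t, so in either case ¬q holds — hence O(¬q).
The contrapositive of premise 2 (O(j → q)) is O(¬q → ¬j), and O(¬q) is already established, so O(¬j).
Premise 3, O(u → j), contraposes to O(¬j → ¬u); with O(¬j) we get O(¬u).
Premise 5 is O(¬u → ¬p); since O(¬u), deontic closure gives O(¬p).
Premise 10, O(¬r → p), contraposes to O(¬p → r); with O(¬p) we get O(r).
Premise 4 is O(r → ¬m); since O(r), deontic closure gives O(¬m).
Premise 7 is O(s → m); contrapositively O(¬m → ¬s). Since O(¬m) holds, K gives O(¬s).
Premises 1, 8, 9, 12 do not contribute to this derivation.
Thus O(¬s), which is F(s): s is forbidden.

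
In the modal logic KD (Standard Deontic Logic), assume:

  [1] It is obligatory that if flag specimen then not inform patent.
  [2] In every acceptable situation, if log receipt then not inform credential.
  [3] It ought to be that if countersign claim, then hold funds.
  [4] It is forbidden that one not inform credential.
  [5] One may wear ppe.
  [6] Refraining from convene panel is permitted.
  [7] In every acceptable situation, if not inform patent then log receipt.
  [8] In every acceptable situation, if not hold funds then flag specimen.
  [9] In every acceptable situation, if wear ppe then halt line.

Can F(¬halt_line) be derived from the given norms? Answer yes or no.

Premise 9 is O(wear_ppe → halt_line), but O(wear_ppe) is not derivable from the premises (the permission P(wear_ppe) asserts only ¬O(¬wear_ppe), not O(wear_ppe)), so it does not yield O(halt_line).
No other premise forces O(halt_line). An ideal world satisfying every premise can still have ¬halt_line true, so F(¬halt_line) is not derivable.

No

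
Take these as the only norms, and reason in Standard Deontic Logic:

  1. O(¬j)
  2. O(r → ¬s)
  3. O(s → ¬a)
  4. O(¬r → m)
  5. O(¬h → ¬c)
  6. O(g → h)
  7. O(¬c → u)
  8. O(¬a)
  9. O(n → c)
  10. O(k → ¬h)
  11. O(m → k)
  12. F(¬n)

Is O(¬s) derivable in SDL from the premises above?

Yes

Premise 12, F(¬n), is equivalent to O(n).
Applying K to premise 9 (O(n → c)) and O(n) yields O(c).
The contrapositive of premise 5 (O(¬h → ¬c)) is O(c → h), and O(c) is already established, so O(h).
Premise 10 is O(k → ¬h); contrapositively O(h → ¬k). Since O(h) holds, K gives O(¬k).
Premise 11, O(m → k), contraposes to O(¬k → ¬m); with O(¬k) we get O(¬m).
Premise 4 is O(¬r → m); contrapositively O(¬m → r). Since O(¬m) holds, K gives O(r).
Premise 2 is O(r → ¬s); since O(r), deontic closure gives O(¬s).
Premises 1, 3, 6, 7, 8 do not contribute to this derivation.
So O(¬s) follows.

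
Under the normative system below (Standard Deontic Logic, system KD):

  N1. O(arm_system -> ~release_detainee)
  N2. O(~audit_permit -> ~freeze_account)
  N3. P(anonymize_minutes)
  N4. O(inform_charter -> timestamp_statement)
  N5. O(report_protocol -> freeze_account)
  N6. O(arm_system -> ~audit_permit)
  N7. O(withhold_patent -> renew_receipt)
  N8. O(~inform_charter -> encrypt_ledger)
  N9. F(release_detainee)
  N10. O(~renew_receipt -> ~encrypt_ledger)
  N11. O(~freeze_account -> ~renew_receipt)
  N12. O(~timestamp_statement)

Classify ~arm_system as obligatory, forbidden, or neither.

Obligatory

Premise 12 gives O(~timestamp_statement).
Premise 4 is O(inform_charter -> timestamp_statement); contrapositively O(~timestamp_statement -> ~inform_charter). Since O(~timestamp_statement) holds, K gives O(~inform_charter).
Applying K to premise 8 (O(~inform_charter -> encrypt_ledger)) and O(~inform_charter) yields O(encrypt_ledger).
Premise 10 is O(~renew_receipt -> ~encrypt_ledger); contrapositively O(encrypt_ledger -> renew_receipt). Since O(encrypt_ledger) holds, K gives O(renew_receipt).
Premise 11 is O(~freeze_account -> ~renew_receipt); contrapositively O(renew_receipt -> freeze_account). Since O(renew_receipt) holds, K gives O(freeze_account).
The contrapositive of premise 2 (O(~audit_permit -> ~freeze_account)) is O(freeze_account -> audit_permit), and O(freeze_account) is already established, so O(audit_permit).
The contrapositive of premise 6 (O(arm_system -> ~audit_permit)) is O(audit_permit -> ~arm_system), and O(audit_permit) is already established, so O(~arm_system).
Premises 1, 3, 5, 7, 9 do not contribute to this derivation.
Hence ~arm_system is obligatory.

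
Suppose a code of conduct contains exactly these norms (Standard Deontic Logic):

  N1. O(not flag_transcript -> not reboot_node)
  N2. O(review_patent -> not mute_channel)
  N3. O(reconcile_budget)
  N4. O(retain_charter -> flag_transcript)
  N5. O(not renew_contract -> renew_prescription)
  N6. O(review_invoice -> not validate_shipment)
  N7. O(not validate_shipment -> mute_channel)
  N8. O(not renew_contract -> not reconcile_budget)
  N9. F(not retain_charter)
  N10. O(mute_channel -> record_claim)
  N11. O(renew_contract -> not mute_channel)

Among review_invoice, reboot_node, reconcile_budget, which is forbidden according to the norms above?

Premise 3 states O(reconcile_budget) outright.
Premise 8, O(not renew_contract -> not reconcile_budget), contraposes to O(reconcile_budget -> renew_contract); with O(reconcile_budget) we get O(renew_contract).
Applying K to premise 11 (O(renew_contract -> not mute_channel)) and O(renew_contract) yields O(not mute_channel).
The contrapositive of premise 7 (O(not validate_shipment -> mute_channel)) is O(not mute_channel -> validate_shipment), and O(not mute_channel) is already established, so O(validate_shipment).
Premise 6, O(review_invoice -> not validate_shipment), contraposes to O(validate_shipment -> not review_invoice); with O(validate_shipment) we get O(not review_invoice).
So O(not review_invoice) holds, i.e. review_invoice is forbidden. None of the other listed options is forbidden under the premises.

review_invoice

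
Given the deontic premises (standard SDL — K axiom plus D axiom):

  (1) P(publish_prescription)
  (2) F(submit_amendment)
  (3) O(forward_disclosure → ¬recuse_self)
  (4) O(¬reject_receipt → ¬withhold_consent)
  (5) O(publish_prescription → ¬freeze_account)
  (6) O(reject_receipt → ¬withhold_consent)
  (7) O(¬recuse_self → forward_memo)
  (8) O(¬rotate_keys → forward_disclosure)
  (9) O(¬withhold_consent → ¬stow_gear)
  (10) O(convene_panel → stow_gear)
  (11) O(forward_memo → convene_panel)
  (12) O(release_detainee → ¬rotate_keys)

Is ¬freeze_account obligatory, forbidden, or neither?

Premise 5 is O(publish_prescription → ¬freeze_account), but O(publish_prescription) is not derivable from the premises (the permission P(publish_prescription) asserts only ¬O(¬publish_prescription), not O(publish_prescription)), so it does not yield O(¬freeze_account).
No premise or chain of K-axiom applications forces O(¬freeze_account), and none forces O(freeze_account). So ¬freeze_account is neither obligatory nor forbidden under these norms.

Neither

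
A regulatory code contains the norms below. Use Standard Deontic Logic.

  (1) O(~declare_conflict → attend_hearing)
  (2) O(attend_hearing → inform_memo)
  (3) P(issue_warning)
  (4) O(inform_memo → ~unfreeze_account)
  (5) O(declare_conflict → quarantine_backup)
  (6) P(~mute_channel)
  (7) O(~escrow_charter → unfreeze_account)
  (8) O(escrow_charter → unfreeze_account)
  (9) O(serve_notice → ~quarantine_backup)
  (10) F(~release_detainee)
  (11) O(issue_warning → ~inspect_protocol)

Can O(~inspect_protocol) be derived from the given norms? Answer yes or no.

Premise 11 is O(issue_warning → ~inspect_protocol), but O(issue_warning) is not derivable from the premises (the permission P(issue_warning) asserts only ~O(~issue_warning), not O(issue_warning)), so it does not yield O(~inspect_protocol).
No other premise forces O(~inspect_protocol). An ideal world satisfying every premise can still have ~inspect_protocol false, so O(~inspect_protocol) is not derivable.

No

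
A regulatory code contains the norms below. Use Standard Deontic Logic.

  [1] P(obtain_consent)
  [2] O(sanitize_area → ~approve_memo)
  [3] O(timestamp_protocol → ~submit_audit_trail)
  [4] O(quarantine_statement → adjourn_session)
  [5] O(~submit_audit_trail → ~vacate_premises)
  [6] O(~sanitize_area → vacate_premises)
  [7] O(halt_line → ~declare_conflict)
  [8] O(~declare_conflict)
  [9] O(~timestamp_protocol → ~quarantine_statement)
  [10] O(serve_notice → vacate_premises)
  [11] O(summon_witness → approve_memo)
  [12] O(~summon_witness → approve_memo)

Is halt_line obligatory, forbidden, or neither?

Neither

Premise 7 is O(halt_line → ~declare_conflict); even if O(~declare_conflict) held, inferring O(halt_line) would be affirming the consequent — invalid.
No premise or chain of K-axiom applications forces O(halt_line), and none forces O(~halt_line). So halt_line is neither obligatory nor forbidden under these norms.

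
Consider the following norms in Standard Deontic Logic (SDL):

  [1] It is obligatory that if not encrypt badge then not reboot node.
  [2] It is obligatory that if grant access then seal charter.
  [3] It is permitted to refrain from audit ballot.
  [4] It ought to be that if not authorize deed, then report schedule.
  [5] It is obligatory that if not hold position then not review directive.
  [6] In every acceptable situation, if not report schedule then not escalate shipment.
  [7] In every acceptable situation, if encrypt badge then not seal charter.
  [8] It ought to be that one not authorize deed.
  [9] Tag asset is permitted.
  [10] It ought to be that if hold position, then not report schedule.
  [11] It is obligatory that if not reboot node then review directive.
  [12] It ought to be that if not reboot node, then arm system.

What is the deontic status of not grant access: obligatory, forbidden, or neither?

Premise 8 gives O(¬authorize_deed).
Premise 4 is O(¬authorize_deed → report_schedule); since O(¬authorize_deed), deontic closure gives O(report_schedule).
Premise 10 is O(hold_position → ¬report_schedule); contrapositively O(report_schedule → ¬hold_position). Since O(report_schedule) holds, K gives O(¬hold_position).
From O(¬hold_position) and premise 5, O(¬hold_position → ¬review_directive), we obtain O(¬review_directive).
Premise 11 is O(¬reboot_node → review_directive); contrapositively O(¬review_directive → reboot_node). Since O(¬review_directive) holds, K gives O(reboot_node).
The contrapositive of premise 1 (O(¬encrypt_badge → ¬reboot_node)) is O(reboot_node → encrypt_badge), and O(reboot_node) is already established, so O(encrypt_badge).
From O(encrypt_badge) and premise 7, O(encrypt_badge → ¬seal_charter), we obtain O(¬seal_charter).
Premise 2, O(grant_access → seal_charter), contraposes to O(¬seal_charter → ¬grant_access); with O(¬seal_charter) we get O(¬grant_access).
Premises 3, 6, 9, 12 do not contribute to this derivation.
Hence ¬grant_access is obligatory.

Obligatory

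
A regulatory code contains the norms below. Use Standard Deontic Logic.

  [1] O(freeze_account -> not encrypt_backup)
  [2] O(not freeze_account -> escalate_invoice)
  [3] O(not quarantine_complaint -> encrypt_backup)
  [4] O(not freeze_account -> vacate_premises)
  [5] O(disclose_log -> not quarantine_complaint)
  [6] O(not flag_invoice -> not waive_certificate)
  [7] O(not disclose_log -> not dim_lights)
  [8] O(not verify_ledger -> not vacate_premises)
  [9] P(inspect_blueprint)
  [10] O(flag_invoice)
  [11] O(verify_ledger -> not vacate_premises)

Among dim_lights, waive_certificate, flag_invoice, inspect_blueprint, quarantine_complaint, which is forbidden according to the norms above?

Premises 11 and 8 cover both cases: O(verify_ledger -> not vacate_premises) and O(not verify_ledger -> not vacate_premises). Since verify_ledger ∨ not verify_ledger is a tautology, O(not vacate_premises) follows.
Premise 4, O(not freeze_account -> vacate_premises), contraposes to O(not vacate_premises -> freeze_account); with O(not vacate_premises) we get O(freeze_account).
From O(freeze_account) and premise 1, O(freeze_account -> not encrypt_backup), we obtain O(not encrypt_backup).
The contrapositive of premise 3 (O(not quarantine_complaint -> encrypt_backup)) is O(not encrypt_backup -> quarantine_complaint), and O(not encrypt_backup) is already established, so O(quarantine_complaint).
Premise 5, O(disclose_log -> not quarantine_complaint), contraposes to O(quarantine_complaint -> not disclose_log); with O(quarantine_complaint) we get O(not disclose_log).
From O(not disclose_log) and premise 7, O(not disclose_log -> not dim_lights), we obtain O(not dim_lights).
So O(not dim_lights) holds, i.e. dim_lights is forbidden. None of the other listed options is forbidden under the premises.

dim_lights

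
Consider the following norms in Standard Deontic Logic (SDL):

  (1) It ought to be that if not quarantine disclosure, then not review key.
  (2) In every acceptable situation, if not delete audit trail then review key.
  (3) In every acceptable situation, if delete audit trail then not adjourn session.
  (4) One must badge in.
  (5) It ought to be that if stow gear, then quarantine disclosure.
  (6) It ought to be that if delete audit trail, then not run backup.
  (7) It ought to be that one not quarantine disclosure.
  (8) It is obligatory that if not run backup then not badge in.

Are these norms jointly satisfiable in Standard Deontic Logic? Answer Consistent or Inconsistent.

Inconsistent

Premise 4 gives O(badge_in).
Premise 8 is O(¬run_backup → ¬badge_in); contrapositively O(badge_in → run_backup). Since O(badge_in) holds, K gives O(run_backup).
The contrapositive of premise 6 (O(delete_audit_trail → ¬run_backup)) is O(run_backup → ¬delete_audit_trail), and O(run_backup) is already established, so O(¬delete_audit_trail).
Premise 2 is O(¬delete_audit_trail → review_key); since O(¬delete_audit_trail), deontic closure gives O(review_key).
Premise 1 is O(¬quarantine_disclosure → ¬review_key); contrapositively O(review_key → quarantine_disclosure). Since O(review_key) holds, K gives O(quarantine_disclosure).
But premise 7 directly asserts O(¬quarantine_disclosure).
We now have both O(quarantine_disclosure) and O(¬quarantine_disclosure) — quarantine_disclosure is simultaneously obligatory and forbidden, violating the D-axiom.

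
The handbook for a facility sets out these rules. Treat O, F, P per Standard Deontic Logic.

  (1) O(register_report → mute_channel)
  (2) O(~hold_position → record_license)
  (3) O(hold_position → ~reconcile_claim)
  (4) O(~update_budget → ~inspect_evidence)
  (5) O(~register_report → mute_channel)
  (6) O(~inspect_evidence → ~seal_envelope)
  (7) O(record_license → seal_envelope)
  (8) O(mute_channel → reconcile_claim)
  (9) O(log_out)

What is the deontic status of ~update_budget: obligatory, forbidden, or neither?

Premises 5 and 1 are O(~register_report → mute_channel) and O(register_report → mute_channel); every ideal world satisfies ~register_report or register_report, so in either case mute_channel holds — hence O(mute_channel).
From O(mute_channel) and premise 8, O(mute_channel → reconcile_claim), we obtain O(reconcile_claim).
Premise 3 is O(hold_position → ~reconcile_claim); contrapositively O(reconcile_claim → ~hold_position). Since O(reconcile_claim) holds, K gives O(~hold_position).
Premise 2 is O(~hold_position → record_license); since O(~hold_position), deontic closure gives O(record_license).
Premise 7 is O(record_license → seal_envelope); since O(record_license), deontic closure gives O(seal_envelope).
The contrapositive of premise 6 (O(~inspect_evidence → ~seal_envelope)) is O(seal_envelope → inspect_evidence), and O(seal_envelope) is already established, so O(inspect_evidence).
Premise 4 is O(~update_budget → ~inspect_evidence); contrapositively O(inspect_evidence → update_budget). Since O(inspect_evidence) holds, K gives O(update_budget).
Premise 9 does not contribute to this derivation.
Thus O(update_budget), which is F(~update_budget): ~update_budget is forbidden.

Forbidden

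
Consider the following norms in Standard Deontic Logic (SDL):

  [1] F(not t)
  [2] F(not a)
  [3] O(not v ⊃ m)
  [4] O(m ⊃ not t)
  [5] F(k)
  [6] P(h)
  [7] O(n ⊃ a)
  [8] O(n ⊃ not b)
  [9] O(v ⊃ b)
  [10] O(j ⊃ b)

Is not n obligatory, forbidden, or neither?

Obligatory

Premise 1 is F(not t), i.e. O(t).
Premise 4 is O(m ⊃ not t); contrapositively O(t ⊃ not m). Since O(t) holds, K gives O(not m).
The contrapositive of premise 3 (O(not v ⊃ m)) is O(not m ⊃ v), and O(not m) is already established, so O(v).
Premise 9 is O(v ⊃ b); since O(v), deontic closure gives O(b).
Premise 8 is O(n ⊃ not b); contrapositively O(b ⊃ not n). Since O(b) holds, K gives O(not n).
Premises 2, 5, 6, 7, 10 do not contribute to this derivation.
Hence not n is obligatory.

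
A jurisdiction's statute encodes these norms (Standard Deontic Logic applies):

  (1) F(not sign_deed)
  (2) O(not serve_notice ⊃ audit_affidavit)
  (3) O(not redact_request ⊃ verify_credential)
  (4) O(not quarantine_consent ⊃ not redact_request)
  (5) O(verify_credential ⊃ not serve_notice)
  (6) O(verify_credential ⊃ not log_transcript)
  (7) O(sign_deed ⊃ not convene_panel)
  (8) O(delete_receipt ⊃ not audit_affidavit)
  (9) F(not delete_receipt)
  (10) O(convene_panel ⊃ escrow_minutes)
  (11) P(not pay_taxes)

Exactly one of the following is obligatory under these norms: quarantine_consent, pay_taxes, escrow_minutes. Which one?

Premise 9 is F(not delete_receipt), i.e. O(delete_receipt).
From O(delete_receipt) and premise 8, O(delete_receipt ⊃ not audit_affidavit), we obtain O(not audit_affidavit).
The contrapositive of premise 2 (O(not serve_notice ⊃ audit_affidavit)) is O(not audit_affidavit ⊃ serve_notice), and O(not audit_affidavit) is already established, so O(serve_notice).
Premise 5, O(verify_credential ⊃ not serve_notice), contraposes to O(serve_notice ⊃ not verify_credential); with O(serve_notice) we get O(not verify_credential).
Premise 3 is O(not redact_request ⊃ verify_credential); contrapositively O(not verify_credential ⊃ redact_request). Since O(not verify_credential) holds, K gives O(redact_request).
Premise 4, O(not quarantine_consent ⊃ not redact_request), contraposes to O(redact_request ⊃ quarantine_consent); with O(redact_request) we get O(quarantine_consent).
So O(quarantine_consent) holds — quarantine_consent is obligatory. None of the other listed options is made obligatory by any chain of premises.

quarantine_consent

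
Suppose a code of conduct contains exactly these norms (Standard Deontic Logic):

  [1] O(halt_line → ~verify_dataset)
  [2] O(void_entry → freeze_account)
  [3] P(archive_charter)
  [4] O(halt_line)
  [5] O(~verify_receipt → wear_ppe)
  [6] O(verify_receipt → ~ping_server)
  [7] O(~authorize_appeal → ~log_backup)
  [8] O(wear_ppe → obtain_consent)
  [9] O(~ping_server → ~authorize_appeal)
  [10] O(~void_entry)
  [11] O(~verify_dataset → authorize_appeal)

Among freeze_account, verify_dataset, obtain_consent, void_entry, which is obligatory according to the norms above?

Premise 4 gives O(halt_line).
With premise 1, O(halt_line → ~verify_dataset), the K-axiom yields O(~verify_dataset).
Applying K to premise 11 (O(~verify_dataset → authorize_appeal)) and O(~verify_dataset) yields O(authorize_appeal).
Premise 9, O(~ping_server → ~authorize_appeal), contraposes to O(authorize_appeal → ping_server); with O(authorize_appeal) we get O(ping_server).
Premise 6 is O(verify_receipt → ~ping_server); contrapositively O(ping_server → ~verify_receipt). Since O(ping_server) holds, K gives O(~verify_receipt).
Premise 5 is O(~verify_receipt → wear_ppe); since O(~verify_receipt), deontic closure gives O(wear_ppe).
From O(wear_ppe) and premise 8, O(wear_ppe → obtain_consent), we obtain O(obtain_consent).
So O(obtain_consent) holds — obtain_consent is obligatory. None of the other listed options is made obligatory by any chain of premises.

obtain_consent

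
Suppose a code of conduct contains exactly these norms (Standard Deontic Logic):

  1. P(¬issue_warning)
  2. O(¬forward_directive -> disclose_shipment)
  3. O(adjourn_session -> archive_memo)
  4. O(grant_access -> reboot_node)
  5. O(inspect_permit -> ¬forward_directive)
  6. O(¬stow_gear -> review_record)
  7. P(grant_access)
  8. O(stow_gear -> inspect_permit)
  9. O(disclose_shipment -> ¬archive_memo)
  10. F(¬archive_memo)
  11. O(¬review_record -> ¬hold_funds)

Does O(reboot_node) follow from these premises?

Premise 4 is O(grant_access -> reboot_node), but O(grant_access) is not derivable from the premises (the permission P(grant_access) asserts only ¬O(¬grant_access), not O(grant_access)), so it does not yield O(reboot_node).
No other premise forces O(reboot_node). An ideal world satisfying every premise can still have reboot_node false, so O(reboot_node) is not derivable.

No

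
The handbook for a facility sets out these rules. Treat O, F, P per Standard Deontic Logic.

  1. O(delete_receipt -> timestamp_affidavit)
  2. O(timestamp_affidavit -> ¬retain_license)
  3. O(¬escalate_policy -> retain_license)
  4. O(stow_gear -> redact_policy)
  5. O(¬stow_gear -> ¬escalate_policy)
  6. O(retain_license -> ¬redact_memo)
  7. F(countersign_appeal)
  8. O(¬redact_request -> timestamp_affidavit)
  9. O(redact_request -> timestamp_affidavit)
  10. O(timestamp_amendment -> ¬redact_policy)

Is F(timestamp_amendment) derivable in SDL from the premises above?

Yes

Premises 8 and 9 cover both cases: O(¬redact_request -> timestamp_affidavit) and O(redact_request -> timestamp_affidavit). Since ¬redact_request ∨ redact_request is a tautology, O(timestamp_affidavit) follows.
From O(timestamp_affidavit) and premise 2, O(timestamp_affidavit -> ¬retain_license), we obtain O(¬retain_license).
Premise 3, O(¬escalate_policy -> retain_license), contraposes to O(¬retain_license -> escalate_policy); with O(¬retain_license) we get O(escalate_policy).
The contrapositive of premise 5 (O(¬stow_gear -> ¬escalate_policy)) is O(escalate_policy -> stow_gear), and O(escalate_policy) is already established, so O(stow_gear).
Applying K to premise 4 (O(stow_gear -> redact_policy)) and O(stow_gear) yields O(redact_policy).
Premise 10 is O(timestamp_amendment -> ¬redact_policy); contrapositively O(redact_policy -> ¬timestamp_amendment). Since O(redact_policy) holds, K gives O(¬timestamp_amendment).
Premises 1, 6, 7 do not contribute to this derivation.
So O(¬timestamp_amendment) holds, i.e. F(timestamp_amendment). The claim follows.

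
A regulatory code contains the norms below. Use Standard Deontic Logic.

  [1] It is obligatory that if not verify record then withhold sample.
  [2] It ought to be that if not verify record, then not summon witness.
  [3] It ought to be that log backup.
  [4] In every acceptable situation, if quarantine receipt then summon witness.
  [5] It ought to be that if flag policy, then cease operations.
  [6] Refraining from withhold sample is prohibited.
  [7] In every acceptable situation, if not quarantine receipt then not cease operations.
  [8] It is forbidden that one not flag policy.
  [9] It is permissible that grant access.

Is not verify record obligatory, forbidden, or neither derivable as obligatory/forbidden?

F(¬flag_policy) at premise 8 means O(flag_policy).
Premise 5 is O(flag_policy → cease_operations); since O(flag_policy), deontic closure gives O(cease_operations).
The contrapositive of premise 7 (O(¬quarantine_receipt → ¬cease_operations)) is O(cease_operations → quarantine_receipt), and O(cease_operations) is already established, so O(quarantine_receipt).
From O(quarantine_receipt) and premise 4, O(quarantine_receipt → summon_witness), we obtain O(summon_witness).
Premise 2 is O(¬verify_record → ¬summon_witness); contrapositively O(summon_witness → verify_record). Since O(summon_witness) holds, K gives O(verify_record).
Premises 1, 3, 6, 9 do not contribute to this derivation.
Thus O(verify_record), which is F(¬verify_record): ¬verify_record is forbidden.

Forbidden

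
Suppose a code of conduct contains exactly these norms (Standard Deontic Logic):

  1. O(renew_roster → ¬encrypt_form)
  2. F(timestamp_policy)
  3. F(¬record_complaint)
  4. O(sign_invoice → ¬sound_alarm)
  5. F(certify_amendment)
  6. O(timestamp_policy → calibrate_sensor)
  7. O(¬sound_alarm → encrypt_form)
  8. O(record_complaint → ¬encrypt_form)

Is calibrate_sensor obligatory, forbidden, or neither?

Neither

Premise 6 is O(timestamp_policy → calibrate_sensor), but O(timestamp_policy) is not derivable from the premises, so it does not yield O(calibrate_sensor).
No premise or chain of K-axiom applications forces O(calibrate_sensor), and none forces O(¬calibrate_sensor). So calibrate_sensor is neither obligatory nor forbidden under these norms.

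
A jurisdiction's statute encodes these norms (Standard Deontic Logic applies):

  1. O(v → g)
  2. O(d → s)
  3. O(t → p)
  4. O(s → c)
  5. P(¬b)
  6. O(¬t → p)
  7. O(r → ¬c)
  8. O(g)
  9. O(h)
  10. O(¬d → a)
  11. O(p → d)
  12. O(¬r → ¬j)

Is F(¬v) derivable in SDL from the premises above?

Premise 1 is O(v → g); even if O(g) held, inferring O(v) would be affirming the consequent — invalid.
No other premise forces O(v). An ideal world satisfying every premise can still have ¬v true, so F(¬v) is not derivable.

No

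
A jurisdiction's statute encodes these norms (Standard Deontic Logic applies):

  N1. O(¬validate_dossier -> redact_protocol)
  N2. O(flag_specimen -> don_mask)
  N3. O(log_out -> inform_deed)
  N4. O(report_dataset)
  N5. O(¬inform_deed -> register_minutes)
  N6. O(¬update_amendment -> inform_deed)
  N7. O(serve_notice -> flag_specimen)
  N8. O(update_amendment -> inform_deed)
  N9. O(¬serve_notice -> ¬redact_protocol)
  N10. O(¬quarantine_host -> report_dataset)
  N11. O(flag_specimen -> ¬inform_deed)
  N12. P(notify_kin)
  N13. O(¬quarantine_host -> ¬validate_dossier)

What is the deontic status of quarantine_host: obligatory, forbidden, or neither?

Premises 8 and 6 cover both cases: O(update_amendment -> inform_deed) and O(¬update_amendment -> inform_deed). Since update_amendment ∨ ¬update_amendment is a tautology, O(inform_deed) follows.
The contrapositive of premise 11 (O(flag_specimen -> ¬inform_deed)) is O(inform_deed -> ¬flag_specimen), and O(inform_deed) is already established, so O(¬flag_specimen).
Premise 7, O(serve_notice -> flag_specimen), contraposes to O(¬flag_specimen -> ¬serve_notice); with O(¬flag_specimen) we get O(¬serve_notice).
Premise 9 is O(¬serve_notice -> ¬redact_protocol); since O(¬serve_notice), deontic closure gives O(¬redact_protocol).
Premise 1 is O(¬validate_dossier -> redact_protocol); contrapositively O(¬redact_protocol -> validate_dossier). Since O(¬redact_protocol) holds, K gives O(validate_dossier).
Premise 13, O(¬quarantine_host -> ¬validate_dossier), contraposes to O(validate_dossier -> quarantine_host); with O(validate_dossier) we get O(quarantine_host).
Premises 2, 3, 4, 5, 10, 12 do not contribute to this derivation.
Hence quarantine_host is obligatory.

Obligatory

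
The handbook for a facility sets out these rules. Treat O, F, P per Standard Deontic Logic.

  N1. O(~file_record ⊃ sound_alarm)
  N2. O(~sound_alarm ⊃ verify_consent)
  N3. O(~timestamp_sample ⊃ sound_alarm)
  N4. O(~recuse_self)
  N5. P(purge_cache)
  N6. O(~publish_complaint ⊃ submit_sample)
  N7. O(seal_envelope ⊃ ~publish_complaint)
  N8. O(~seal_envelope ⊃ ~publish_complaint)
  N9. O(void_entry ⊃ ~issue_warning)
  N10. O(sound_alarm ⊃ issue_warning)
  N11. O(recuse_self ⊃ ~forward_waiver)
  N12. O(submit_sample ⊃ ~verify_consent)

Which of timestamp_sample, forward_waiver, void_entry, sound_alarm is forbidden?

void_entry

By case analysis on seal_envelope: premise 7 gives O(seal_envelope ⊃ ~publish_complaint) and premise 8 gives O(~seal_envelope ⊃ ~publish_complaint), so O(~publish_complaint) either way.
Premise 6 is O(~publish_complaint ⊃ submit_sample); since O(~publish_complaint), deontic closure gives O(submit_sample).
Applying K to premise 12 (O(submit_sample ⊃ ~verify_consent)) and O(submit_sample) yields O(~verify_consent).
Premise 2 is O(~sound_alarm ⊃ verify_consent); contrapositively O(~verify_consent ⊃ sound_alarm). Since O(~verify_consent) holds, K gives O(sound_alarm).
Applying K to premise 10 (O(sound_alarm ⊃ issue_warning)) and O(sound_alarm) yields O(issue_warning).
Premise 9 is O(void_entry ⊃ ~issue_warning); contrapositively O(issue_warning ⊃ ~void_entry). Since O(issue_warning) holds, K gives O(~void_entry).
So O(~void_entry) holds, i.e. void_entry is forbidden. None of the other listed options is forbidden under the premises.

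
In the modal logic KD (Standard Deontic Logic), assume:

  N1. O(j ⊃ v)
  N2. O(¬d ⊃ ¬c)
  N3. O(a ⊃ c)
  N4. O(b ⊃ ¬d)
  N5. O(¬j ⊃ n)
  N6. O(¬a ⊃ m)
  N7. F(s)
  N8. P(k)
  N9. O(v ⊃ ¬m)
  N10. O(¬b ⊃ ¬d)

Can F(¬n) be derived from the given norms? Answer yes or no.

Yes

By case analysis on ¬b: premise 10 gives O(¬b ⊃ ¬d) and premise 4 gives O(b ⊃ ¬d), so O(¬d) either way.
With premise 2, O(¬d ⊃ ¬c), the K-axiom yields O(¬c).
Premise 3 is O(a ⊃ c); contrapositively O(¬c ⊃ ¬a). Since O(¬c) holds, K gives O(¬a).
With premise 6, O(¬a ⊃ m), the K-axiom yields O(m).
Premise 9, O(v ⊃ ¬m), contraposes to O(m ⊃ ¬v); with O(m) we get O(¬v).
Premise 1, O(j ⊃ v), contraposes to O(¬v ⊃ ¬j); with O(¬v) we get O(¬j).
From O(¬j) and premise 5, O(¬j ⊃ n), we obtain O(n).
Premises 7, 8 do not contribute to this derivation.
So O(n) holds, i.e. F(¬n). The claim follows.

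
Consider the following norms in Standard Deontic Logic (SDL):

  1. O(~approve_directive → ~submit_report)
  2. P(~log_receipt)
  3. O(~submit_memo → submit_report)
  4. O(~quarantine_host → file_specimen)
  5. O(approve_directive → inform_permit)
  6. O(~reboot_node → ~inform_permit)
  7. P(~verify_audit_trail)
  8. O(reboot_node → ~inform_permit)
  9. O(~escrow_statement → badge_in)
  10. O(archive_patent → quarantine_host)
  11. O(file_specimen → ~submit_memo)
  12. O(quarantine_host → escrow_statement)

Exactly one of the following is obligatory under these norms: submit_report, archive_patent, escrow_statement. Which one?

escrow_statement

Premises 8 and 6 are O(reboot_node → ~inform_permit) and O(~reboot_node → ~inform_permit); every ideal world satisfies reboot_node or ~reboot_node, so in either case ~inform_permit holds — hence O(~inform_permit).
The contrapositive of premise 5 (O(approve_directive → inform_permit)) is O(~inform_permit → ~approve_directive), and O(~inform_permit) is already established, so O(~approve_directive).
Applying K to premise 1 (O(~approve_directive → ~submit_report)) and O(~approve_directive) yields O(~submit_report).
Premise 3 is O(~submit_memo → submit_report); contrapositively O(~submit_report → submit_memo). Since O(~submit_report) holds, K gives O(submit_memo).
Premise 11 is O(file_specimen → ~submit_memo); contrapositively O(submit_memo → ~file_specimen). Since O(submit_memo) holds, K gives O(~file_specimen).
Premise 4 is O(~quarantine_host → file_specimen); contrapositively O(~file_specimen → quarantine_host). Since O(~file_specimen) holds, K gives O(quarantine_host).
Applying K to premise 12 (O(quarantine_host → escrow_statement)) and O(quarantine_host) yields O(escrow_statement).
So O(escrow_statement) holds — escrow_statement is obligatory. None of the other listed options is made obligatory by any chain of premises.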